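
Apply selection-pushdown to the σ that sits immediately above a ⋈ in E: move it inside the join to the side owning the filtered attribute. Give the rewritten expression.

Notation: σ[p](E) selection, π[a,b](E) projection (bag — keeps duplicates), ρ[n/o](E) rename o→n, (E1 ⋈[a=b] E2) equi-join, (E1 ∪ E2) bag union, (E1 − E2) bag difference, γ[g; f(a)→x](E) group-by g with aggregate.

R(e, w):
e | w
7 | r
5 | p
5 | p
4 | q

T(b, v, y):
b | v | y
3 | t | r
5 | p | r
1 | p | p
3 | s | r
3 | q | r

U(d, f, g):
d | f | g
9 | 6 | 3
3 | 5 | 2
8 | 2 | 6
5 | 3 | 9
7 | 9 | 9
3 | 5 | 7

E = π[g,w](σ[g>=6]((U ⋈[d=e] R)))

σ filters on g, owned by the left side.
E' = π[g,w]((σ[g>=6](U) ⋈[d=e] R))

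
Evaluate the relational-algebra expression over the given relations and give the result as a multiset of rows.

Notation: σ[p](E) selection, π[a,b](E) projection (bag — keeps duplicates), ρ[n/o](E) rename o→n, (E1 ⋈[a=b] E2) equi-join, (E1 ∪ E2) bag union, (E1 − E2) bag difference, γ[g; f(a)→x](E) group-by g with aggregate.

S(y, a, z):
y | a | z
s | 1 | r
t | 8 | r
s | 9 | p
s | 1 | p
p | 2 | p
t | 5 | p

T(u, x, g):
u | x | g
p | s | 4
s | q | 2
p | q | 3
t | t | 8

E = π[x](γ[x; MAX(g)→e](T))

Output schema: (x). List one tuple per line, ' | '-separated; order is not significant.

Row counts bottom-up:
  T → 4
  γ[x; MAX(g)→e](T) → 3
  π[x](γ[x; MAX(g)→e](T)) → 3

== RESULT ==
x
q
s
t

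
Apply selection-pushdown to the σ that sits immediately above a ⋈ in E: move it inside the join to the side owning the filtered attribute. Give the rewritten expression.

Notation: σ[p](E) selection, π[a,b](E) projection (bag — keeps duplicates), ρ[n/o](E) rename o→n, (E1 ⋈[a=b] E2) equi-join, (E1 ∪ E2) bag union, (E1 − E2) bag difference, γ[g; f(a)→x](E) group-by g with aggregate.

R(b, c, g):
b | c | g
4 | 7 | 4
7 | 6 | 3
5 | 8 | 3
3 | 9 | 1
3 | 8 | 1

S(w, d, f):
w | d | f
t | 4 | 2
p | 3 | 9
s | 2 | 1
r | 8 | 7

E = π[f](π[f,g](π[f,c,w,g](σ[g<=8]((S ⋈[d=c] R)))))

σ filters on g, owned by the right side.
E' = π[f](π[f,g](π[f,c,w,g]((S ⋈[d=c] σ[g<=8](R)))))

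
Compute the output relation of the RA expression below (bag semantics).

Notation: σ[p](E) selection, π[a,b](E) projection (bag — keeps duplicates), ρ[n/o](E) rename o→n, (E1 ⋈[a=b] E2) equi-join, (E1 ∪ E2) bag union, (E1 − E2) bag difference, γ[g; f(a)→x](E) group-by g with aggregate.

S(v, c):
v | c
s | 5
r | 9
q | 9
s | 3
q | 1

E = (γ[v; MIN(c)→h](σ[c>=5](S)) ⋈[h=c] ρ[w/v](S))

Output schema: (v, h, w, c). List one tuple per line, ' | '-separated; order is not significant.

Subexpression sizes:
  S → 5
  σ[c>=5](S) → 3
  γ[v; MIN(c)→h](σ[c>=5](S)) → 3
  S → 5
  ρ[w/v](S) → 5
  (γ[v; MIN(c)→h](σ[c>=5](S)) ⋈[h=c] ρ[w/v](S)) → 5

== RESULT ==
v | h | w | c
q | 9 | q | 9
q | 9 | r | 9
r | 9 | q | 9
r | 9 | r | 9
s | 5 | s | 5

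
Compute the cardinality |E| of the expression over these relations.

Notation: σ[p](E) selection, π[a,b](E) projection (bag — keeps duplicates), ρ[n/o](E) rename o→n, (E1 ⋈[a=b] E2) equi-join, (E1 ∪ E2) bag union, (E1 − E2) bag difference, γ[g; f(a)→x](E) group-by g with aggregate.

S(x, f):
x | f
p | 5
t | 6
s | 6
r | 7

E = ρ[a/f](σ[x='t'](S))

Stepwise |·|:
  S → 4
  σ[x='t'](S) → 1
  ρ[a/f](σ[x='t'](S)) → 1

|E| = 1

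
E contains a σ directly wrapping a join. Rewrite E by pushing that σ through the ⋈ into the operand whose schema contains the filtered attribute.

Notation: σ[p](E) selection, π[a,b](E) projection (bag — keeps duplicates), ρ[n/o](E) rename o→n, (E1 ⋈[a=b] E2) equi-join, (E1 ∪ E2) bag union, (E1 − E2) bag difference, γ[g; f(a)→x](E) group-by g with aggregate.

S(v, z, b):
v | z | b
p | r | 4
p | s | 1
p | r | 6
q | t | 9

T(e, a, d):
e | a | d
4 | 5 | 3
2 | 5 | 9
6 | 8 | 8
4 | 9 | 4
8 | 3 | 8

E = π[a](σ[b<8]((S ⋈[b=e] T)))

σ filters on b, owned by the left side.
E' = π[a]((σ[b<8](S) ⋈[b=e] T))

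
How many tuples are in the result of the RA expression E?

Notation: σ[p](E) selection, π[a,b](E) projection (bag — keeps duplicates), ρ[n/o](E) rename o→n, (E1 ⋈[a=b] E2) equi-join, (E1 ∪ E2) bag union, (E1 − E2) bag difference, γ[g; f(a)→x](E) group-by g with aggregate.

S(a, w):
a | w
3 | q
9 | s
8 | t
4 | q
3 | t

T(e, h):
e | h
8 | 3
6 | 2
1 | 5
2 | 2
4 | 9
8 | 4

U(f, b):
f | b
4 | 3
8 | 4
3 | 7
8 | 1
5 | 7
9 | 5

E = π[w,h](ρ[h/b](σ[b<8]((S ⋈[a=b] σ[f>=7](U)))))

Row counts bottom-up:
  S → 5
  U → 6
  σ[f>=7](U) → 3
  (S ⋈[a=b] σ[f>=7](U)) → 1
  σ[b<8]((S ⋈[a=b] σ[f>=7](U))) → 1
  ρ[h/b](σ[b<8]((S ⋈[a=b] σ[f>=7](U)))) → 1
  π[w,h](ρ[h/b](σ[b<8]((S ⋈[a=b] σ[f>=7](U))))) → 1

|E| = 1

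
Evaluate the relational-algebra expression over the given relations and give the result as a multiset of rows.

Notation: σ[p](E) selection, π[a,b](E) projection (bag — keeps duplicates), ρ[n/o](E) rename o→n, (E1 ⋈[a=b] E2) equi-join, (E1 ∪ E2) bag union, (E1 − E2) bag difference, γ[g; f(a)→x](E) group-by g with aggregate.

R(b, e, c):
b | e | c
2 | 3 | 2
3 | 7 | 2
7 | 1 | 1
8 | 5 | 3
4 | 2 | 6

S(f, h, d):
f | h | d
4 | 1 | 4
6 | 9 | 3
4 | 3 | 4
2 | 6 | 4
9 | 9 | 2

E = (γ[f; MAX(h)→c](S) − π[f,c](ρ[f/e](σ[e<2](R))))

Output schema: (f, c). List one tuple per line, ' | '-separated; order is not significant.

Per-node cardinality:
  S → 5
  γ[f; MAX(h)→c](S) → 4
  R → 5
  σ[e<2](R) → 1
  ρ[f/e](σ[e<2](R)) → 1
  π[f,c](ρ[f/e](σ[e<2](R))) → 1
  (γ[f; MAX(h)→c](S) − π[f,c](ρ[f/e](σ[e<2](R)))) → 4

== RESULT ==
f | c
2 | 6
4 | 3
6 | 9
9 | 9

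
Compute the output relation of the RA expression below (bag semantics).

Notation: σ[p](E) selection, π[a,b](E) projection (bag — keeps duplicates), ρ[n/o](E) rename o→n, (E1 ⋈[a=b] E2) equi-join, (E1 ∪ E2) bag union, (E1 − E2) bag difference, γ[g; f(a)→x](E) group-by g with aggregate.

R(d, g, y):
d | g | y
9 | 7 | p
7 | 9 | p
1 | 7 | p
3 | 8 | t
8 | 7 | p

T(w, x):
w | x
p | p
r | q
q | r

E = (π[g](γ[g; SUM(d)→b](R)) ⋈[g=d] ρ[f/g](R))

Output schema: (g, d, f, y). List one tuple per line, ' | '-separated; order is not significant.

Row counts bottom-up:
  R → 5
  γ[g; SUM(d)→b](R) → 3
  π[g](γ[g; SUM(d)→b](R)) → 3
  R → 5
  ρ[f/g](R) → 5
  (π[g](γ[g; SUM(d)→b](R)) ⋈[g=d] ρ[f/g](R)) → 3

== RESULT ==
g | d | f | y
7 | 7 | 9 | p
8 | 8 | 7 | p
9 | 9 | 7 | p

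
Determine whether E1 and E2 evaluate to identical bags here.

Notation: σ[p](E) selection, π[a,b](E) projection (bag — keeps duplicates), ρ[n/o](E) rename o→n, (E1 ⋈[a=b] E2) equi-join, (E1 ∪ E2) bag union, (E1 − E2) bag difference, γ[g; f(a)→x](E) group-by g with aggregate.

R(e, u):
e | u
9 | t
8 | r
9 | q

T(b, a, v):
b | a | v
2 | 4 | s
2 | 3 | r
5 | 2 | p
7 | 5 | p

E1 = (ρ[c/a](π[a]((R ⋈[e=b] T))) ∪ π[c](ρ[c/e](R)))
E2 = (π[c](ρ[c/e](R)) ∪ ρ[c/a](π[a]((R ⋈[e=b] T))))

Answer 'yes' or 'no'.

E1 stepwise |·|:
  R → 3
  T → 4
  (R ⋈[e=b] T) → 0
  π[a]((R ⋈[e=b] T)) → 0
  ρ[c/a](π[a]((R ⋈[e=b] T))) → 0
  R → 3
  ρ[c/e](R) → 3
  π[c](ρ[c/e](R)) → 3
  (ρ[c/a](π[a]((R ⋈[e=b] T))) ∪ π[c](ρ[c/e](R))) → 3
E2 stepwise |·|:
  R → 3
  ρ[c/e](R) → 3
  π[c](ρ[c/e](R)) → 3
  R → 3
  T → 4
  (R ⋈[e=b] T) → 0
  π[a]((R ⋈[e=b] T)) → 0
  ρ[c/a](π[a]((R ⋈[e=b] T))) → 0
  (π[c](ρ[c/e](R)) ∪ ρ[c/a](π[a]((R ⋈[e=b] T)))) → 3

E1 and E2 produce the same multiset:
c
8
9
9

yes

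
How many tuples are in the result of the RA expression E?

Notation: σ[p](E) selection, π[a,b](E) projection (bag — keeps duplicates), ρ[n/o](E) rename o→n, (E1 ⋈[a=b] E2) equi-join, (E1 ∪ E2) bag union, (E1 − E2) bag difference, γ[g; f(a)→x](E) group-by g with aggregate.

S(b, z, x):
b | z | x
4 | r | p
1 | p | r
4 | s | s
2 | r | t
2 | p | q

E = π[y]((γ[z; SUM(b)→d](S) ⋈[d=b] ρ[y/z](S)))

Row counts bottom-up:
  S → 5
  γ[z; SUM(b)→d](S) → 3
  S → 5
  ρ[y/z](S) → 5
  (γ[z; SUM(b)→d](S) ⋈[d=b] ρ[y/z](S)) → 2
  π[y]((γ[z; SUM(b)→d](S) ⋈[d=b] ρ[y/z](S))) → 2

|E| = 2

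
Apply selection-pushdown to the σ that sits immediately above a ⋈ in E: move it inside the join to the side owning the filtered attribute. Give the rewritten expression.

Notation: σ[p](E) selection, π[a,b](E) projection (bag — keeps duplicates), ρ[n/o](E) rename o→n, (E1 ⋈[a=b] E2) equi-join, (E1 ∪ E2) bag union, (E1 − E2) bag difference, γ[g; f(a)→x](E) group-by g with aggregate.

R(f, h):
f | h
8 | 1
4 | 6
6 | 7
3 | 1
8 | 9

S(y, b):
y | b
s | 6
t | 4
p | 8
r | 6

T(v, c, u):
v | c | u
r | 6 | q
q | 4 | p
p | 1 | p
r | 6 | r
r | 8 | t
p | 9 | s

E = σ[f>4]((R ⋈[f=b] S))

σ filters on f, owned by the left side.
E' = (σ[f>4](R) ⋈[f=b] S)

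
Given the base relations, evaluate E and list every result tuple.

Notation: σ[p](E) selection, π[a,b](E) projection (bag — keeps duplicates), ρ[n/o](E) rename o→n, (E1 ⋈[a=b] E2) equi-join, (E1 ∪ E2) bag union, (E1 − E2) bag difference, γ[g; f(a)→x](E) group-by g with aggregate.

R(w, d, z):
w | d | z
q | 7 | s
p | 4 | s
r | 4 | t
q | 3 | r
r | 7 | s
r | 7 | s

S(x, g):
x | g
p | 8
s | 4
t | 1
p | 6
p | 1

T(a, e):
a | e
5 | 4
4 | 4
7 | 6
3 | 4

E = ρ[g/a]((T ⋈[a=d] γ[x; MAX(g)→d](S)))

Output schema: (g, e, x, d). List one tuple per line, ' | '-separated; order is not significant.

Row counts bottom-up:
  T → 4
  S → 5
  γ[x; MAX(g)→d](S) → 3
  (T ⋈[a=d] γ[x; MAX(g)→d](S)) → 1
  ρ[g/a]((T ⋈[a=d] γ[x; MAX(g)→d](S))) → 1

== RESULT ==
g | e | x | d
4 | 4 | s | 4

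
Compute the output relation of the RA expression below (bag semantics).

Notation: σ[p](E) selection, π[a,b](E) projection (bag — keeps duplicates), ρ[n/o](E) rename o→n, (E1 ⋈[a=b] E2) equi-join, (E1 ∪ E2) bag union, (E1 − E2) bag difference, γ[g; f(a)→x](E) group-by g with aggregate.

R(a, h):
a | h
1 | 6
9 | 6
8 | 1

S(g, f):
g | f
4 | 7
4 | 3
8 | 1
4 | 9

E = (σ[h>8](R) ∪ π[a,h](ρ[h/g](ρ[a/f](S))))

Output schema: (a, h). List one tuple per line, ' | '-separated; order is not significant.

Per-node cardinality:
  R → 3
  σ[h>8](R) → 0
  S → 4
  ρ[a/f](S) → 4
  ρ[h/g](ρ[a/f](S)) → 4
  π[a,h](ρ[h/g](ρ[a/f](S))) → 4
  (σ[h>8](R) ∪ π[a,h](ρ[h/g](ρ[a/f](S)))) → 4

== RESULT ==
a | h
1 | 8
3 | 4
7 | 4
9 | 4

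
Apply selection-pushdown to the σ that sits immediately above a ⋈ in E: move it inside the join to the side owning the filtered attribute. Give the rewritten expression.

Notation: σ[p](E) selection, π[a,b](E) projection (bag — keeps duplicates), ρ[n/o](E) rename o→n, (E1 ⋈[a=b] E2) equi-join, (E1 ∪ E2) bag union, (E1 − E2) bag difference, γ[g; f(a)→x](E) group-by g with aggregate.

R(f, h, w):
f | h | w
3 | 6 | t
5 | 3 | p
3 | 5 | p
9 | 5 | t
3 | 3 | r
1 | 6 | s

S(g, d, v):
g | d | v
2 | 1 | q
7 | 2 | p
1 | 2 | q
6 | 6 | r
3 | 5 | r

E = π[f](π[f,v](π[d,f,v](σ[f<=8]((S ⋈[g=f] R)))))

σ filters on f, owned by the right side.
E' = π[f](π[f,v](π[d,f,v]((S ⋈[g=f] σ[f<=8](R)))))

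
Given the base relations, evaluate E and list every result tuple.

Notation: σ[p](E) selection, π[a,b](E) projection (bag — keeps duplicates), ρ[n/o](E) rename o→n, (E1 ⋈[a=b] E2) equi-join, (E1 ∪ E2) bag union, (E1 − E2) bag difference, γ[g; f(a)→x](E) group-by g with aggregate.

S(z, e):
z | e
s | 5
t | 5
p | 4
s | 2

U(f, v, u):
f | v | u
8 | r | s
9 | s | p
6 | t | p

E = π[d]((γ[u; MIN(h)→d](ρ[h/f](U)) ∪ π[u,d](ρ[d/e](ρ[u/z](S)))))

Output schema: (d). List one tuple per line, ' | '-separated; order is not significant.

Subexpression sizes:
  U → 3
  ρ[h/f](U) → 3
  γ[u; MIN(h)→d](ρ[h/f](U)) → 2
  S → 4
  ρ[u/z](S) → 4
  ρ[d/e](ρ[u/z](S)) → 4
  π[u,d](ρ[d/e](ρ[u/z](S))) → 4
  (γ[u; MIN(h)→d](ρ[h/f](U)) ∪ π[u,d](ρ[d/e](ρ[u/z](S)))) → 6
  π[d]((γ[u; MIN(h)→d](ρ[h/f](U)) ∪ π[u,d](ρ[d/e](ρ[u/z](S))))) → 6

== RESULT ==
d
2
4
5
5
6
8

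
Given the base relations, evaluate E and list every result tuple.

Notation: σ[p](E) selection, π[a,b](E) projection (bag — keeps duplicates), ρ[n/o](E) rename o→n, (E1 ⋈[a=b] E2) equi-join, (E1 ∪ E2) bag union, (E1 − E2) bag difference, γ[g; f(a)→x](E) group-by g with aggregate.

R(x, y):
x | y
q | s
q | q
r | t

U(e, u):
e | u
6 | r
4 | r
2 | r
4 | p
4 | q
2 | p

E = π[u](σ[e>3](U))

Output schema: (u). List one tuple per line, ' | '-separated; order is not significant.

Stepwise |·|:
  U → 6
  σ[e>3](U) → 4
  π[u](σ[e>3](U)) → 4

== RESULT ==
u
p
q
r
r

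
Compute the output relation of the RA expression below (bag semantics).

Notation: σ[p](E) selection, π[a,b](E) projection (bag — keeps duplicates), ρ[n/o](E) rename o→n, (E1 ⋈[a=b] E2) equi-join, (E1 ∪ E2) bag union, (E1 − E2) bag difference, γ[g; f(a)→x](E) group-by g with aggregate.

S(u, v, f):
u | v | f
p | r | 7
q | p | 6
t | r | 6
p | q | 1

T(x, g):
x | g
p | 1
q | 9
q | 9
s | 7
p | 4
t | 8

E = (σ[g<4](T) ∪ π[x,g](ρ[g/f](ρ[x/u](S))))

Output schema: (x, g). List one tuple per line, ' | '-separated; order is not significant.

Per-node cardinality:
  T → 6
  σ[g<4](T) → 1
  S → 4
  ρ[x/u](S) → 4
  ρ[g/f](ρ[x/u](S)) → 4
  π[x,g](ρ[g/f](ρ[x/u](S))) → 4
  (σ[g<4](T) ∪ π[x,g](ρ[g/f](ρ[x/u](S)))) → 5

== RESULT ==
x | g
p | 1
p | 1
p | 7
q | 6
t | 6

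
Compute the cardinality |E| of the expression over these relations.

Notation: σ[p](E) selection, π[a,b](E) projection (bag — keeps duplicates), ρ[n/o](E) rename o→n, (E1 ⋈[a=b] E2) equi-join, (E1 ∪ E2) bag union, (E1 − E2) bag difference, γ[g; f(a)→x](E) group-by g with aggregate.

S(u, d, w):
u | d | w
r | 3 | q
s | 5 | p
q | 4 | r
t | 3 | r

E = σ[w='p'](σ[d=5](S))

Per-node cardinality:
  S → 4
  σ[d=5](S) → 1
  σ[w='p'](σ[d=5](S)) → 1

|E| = 1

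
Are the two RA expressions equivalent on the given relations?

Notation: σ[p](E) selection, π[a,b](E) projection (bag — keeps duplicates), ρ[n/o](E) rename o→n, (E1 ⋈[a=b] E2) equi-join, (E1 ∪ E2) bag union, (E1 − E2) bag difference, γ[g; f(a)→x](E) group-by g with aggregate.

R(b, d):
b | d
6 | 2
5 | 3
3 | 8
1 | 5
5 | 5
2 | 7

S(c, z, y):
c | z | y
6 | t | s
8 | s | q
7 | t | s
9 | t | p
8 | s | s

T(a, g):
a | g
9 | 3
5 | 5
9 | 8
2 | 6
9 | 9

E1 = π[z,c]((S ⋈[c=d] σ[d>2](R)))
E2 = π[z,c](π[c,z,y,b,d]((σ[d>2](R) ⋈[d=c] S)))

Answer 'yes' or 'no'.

E1 stepwise |·|:
  S → 5
  R → 6
  σ[d>2](R) → 5
  (S ⋈[c=d] σ[d>2](R)) → 3
  π[z,c]((S ⋈[c=d] σ[d>2](R))) → 3
E2 stepwise |·|:
  R → 6
  σ[d>2](R) → 5
  S → 5
  (σ[d>2](R) ⋈[d=c] S) → 3
  π[c,z,y,b,d]((σ[d>2](R) ⋈[d=c] S)) → 3
  π[z,c](π[c,z,y,b,d]((σ[d>2](R) ⋈[d=c] S))) → 3

E1 and E2 produce the same multiset:
z | c
s | 8
s | 8
t | 7

yes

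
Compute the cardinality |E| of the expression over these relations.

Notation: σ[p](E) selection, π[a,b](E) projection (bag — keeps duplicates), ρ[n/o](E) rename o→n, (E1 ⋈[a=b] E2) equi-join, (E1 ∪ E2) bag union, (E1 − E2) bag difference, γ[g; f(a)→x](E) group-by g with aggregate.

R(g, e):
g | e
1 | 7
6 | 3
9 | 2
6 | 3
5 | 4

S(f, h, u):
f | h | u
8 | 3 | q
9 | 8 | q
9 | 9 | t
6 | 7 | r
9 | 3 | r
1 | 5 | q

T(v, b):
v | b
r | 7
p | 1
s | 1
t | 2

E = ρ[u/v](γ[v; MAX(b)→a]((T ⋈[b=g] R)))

Subexpression sizes:
  T → 4
  R → 5
  (T ⋈[b=g] R) → 2
  γ[v; MAX(b)→a]((T ⋈[b=g] R)) → 2
  ρ[u/v](γ[v; MAX(b)→a]((T ⋈[b=g] R))) → 2

|E| = 2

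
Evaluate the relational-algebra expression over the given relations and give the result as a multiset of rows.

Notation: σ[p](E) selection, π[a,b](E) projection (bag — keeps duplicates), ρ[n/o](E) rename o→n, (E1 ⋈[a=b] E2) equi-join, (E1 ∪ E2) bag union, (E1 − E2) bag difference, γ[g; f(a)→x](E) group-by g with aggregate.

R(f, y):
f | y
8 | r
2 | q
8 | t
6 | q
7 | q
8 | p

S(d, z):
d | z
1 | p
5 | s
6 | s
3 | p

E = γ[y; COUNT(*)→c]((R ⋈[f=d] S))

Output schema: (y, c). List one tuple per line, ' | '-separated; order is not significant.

Row counts bottom-up:
  R → 6
  S → 4
  (R ⋈[f=d] S) → 1
  γ[y; COUNT(*)→c]((R ⋈[f=d] S)) → 1

== RESULT ==
y | c
q | 1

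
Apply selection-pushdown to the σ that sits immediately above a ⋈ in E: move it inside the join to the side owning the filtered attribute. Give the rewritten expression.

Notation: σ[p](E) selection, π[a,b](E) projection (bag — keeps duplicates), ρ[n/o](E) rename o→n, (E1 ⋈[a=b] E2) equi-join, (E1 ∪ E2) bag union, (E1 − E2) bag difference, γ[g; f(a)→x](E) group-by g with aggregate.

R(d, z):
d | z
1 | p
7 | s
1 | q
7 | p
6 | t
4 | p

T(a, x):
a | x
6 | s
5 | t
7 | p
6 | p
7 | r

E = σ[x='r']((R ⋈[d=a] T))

σ filters on x, owned by the right side.
E' = (R ⋈[d=a] σ[x='r'](T))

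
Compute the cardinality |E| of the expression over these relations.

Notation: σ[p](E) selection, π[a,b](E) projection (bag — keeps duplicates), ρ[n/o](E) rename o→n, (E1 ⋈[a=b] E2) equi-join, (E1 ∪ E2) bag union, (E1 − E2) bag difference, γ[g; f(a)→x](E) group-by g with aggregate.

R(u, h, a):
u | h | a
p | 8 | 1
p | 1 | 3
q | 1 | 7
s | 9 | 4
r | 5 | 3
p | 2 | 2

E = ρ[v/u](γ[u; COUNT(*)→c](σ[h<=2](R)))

Row counts bottom-up:
  R → 6
  σ[h<=2](R) → 3
  γ[u; COUNT(*)→c](σ[h<=2](R)) → 2
  ρ[v/u](γ[u; COUNT(*)→c](σ[h<=2](R))) → 2

|E| = 2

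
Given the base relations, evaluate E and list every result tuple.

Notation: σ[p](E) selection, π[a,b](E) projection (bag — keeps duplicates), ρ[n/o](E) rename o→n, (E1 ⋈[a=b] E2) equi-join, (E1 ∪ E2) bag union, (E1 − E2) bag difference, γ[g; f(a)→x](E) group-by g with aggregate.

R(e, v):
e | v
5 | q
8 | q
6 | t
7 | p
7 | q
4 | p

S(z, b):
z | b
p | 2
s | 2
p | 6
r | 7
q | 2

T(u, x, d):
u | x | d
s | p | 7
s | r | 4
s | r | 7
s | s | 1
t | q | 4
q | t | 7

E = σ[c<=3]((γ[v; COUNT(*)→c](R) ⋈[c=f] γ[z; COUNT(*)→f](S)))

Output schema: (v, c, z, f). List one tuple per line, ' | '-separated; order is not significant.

Row counts bottom-up:
  R → 6
  γ[v; COUNT(*)→c](R) → 3
  S → 5
  γ[z; COUNT(*)→f](S) → 4
  (γ[v; COUNT(*)→c](R) ⋈[c=f] γ[z; COUNT(*)→f](S)) → 4
  σ[c<=3]((γ[v; COUNT(*)→c](R) ⋈[c=f] γ[z; COUNT(*)→f](S))) → 4

== RESULT ==
v | c | z | f
p | 2 | p | 2
t | 1 | q | 1
t | 1 | r | 1
t | 1 | s | 1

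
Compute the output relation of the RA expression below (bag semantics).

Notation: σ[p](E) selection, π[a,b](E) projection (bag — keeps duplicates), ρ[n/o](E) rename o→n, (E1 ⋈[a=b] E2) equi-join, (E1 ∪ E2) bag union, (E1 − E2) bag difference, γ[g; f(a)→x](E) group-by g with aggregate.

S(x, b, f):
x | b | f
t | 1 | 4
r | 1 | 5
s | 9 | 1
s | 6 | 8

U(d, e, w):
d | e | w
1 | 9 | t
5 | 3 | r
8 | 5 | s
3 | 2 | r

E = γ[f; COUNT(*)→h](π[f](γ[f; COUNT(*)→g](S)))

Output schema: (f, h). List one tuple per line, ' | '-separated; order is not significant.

Stepwise |·|:
  S → 4
  γ[f; COUNT(*)→g](S) → 4
  π[f](γ[f; COUNT(*)→g](S)) → 4
  γ[f; COUNT(*)→h](π[f](γ[f; COUNT(*)→g](S))) → 4

== RESULT ==
f | h
1 | 1
4 | 1
5 | 1
8 | 1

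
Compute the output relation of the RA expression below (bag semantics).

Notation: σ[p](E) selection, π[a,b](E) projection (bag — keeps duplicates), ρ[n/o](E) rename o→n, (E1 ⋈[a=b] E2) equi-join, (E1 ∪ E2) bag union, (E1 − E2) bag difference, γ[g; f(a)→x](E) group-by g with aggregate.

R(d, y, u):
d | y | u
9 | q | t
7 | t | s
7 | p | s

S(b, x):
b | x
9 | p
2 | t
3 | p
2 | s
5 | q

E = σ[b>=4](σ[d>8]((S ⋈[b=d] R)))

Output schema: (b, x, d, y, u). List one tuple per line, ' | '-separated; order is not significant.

Stepwise |·|:
  S → 5
  R → 3
  (S ⋈[b=d] R) → 1
  σ[d>8]((S ⋈[b=d] R)) → 1
  σ[b>=4](σ[d>8]((S ⋈[b=d] R))) → 1

== RESULT ==
b | x | d | y | u
9 | p | 9 | q | t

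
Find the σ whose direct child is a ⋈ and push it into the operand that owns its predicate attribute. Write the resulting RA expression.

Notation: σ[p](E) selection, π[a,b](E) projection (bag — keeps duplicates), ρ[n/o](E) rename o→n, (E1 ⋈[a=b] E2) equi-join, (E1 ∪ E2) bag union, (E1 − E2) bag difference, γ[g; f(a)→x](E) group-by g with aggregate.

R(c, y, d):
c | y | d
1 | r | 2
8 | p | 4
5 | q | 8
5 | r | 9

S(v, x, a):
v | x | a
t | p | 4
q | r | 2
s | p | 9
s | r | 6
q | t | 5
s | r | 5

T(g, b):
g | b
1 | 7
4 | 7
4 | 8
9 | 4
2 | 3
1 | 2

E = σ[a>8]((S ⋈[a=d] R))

σ filters on a, owned by the left side.
E' = (σ[a>8](S) ⋈[a=d] R)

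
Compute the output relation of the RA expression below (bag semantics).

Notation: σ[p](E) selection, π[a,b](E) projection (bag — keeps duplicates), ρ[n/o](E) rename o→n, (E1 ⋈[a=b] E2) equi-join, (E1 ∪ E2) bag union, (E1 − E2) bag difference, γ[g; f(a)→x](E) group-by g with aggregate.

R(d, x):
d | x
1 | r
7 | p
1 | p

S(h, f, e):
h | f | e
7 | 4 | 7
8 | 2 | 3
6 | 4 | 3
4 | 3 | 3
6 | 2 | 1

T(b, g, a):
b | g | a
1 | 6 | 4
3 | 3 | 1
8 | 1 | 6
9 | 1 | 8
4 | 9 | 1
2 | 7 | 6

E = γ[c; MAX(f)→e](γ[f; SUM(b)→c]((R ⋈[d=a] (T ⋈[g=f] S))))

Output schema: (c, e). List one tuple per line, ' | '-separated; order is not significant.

Per-node cardinality:
  R → 3
  T → 6
  S → 5
  (T ⋈[g=f] S) → 1
  (R ⋈[d=a] (T ⋈[g=f] S)) → 2
  γ[f; SUM(b)→c]((R ⋈[d=a] (T ⋈[g=f] S))) → 1
  γ[c; MAX(f)→e](γ[f; SUM(b)→c]((R ⋈[d=a] (T ⋈[g=f] S)))) → 1

== RESULT ==
c | e
6 | 3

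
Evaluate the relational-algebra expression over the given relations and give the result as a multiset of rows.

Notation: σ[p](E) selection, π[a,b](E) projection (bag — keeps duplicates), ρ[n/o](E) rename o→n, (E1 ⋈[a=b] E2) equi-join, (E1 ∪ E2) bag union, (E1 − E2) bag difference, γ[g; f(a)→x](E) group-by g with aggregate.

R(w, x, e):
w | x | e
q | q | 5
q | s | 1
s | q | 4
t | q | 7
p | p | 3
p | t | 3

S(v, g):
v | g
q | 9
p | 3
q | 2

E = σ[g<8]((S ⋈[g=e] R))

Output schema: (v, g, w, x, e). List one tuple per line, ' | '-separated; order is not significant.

Row counts bottom-up:
  S → 3
  R → 6
  (S ⋈[g=e] R) → 2
  σ[g<8]((S ⋈[g=e] R)) → 2

== RESULT ==
v | g | w | x | e
p | 3 | p | p | 3
p | 3 | p | t | 3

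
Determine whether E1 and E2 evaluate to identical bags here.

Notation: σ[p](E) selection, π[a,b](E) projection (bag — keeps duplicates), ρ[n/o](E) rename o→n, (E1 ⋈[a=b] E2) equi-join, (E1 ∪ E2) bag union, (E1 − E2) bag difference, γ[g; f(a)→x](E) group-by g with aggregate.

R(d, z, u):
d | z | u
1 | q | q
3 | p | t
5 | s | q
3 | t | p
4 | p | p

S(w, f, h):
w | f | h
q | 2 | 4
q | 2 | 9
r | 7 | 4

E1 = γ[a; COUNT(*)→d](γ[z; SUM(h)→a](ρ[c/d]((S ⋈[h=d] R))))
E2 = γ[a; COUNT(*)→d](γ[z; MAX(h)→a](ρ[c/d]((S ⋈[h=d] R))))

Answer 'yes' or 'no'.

E1 subexpression sizes:
  S → 3
  R → 5
  (S ⋈[h=d] R) → 2
  ρ[c/d]((S ⋈[h=d] R)) → 2
  γ[z; SUM(h)→a](ρ[c/d]((S ⋈[h=d] R))) → 1
  γ[a; COUNT(*)→d](γ[z; SUM(h)→a](ρ[c/d]((S ⋈[h=d] R)))) → 1
E2 subexpression sizes:
  S → 3
  R → 5
  (S ⋈[h=d] R) → 2
  ρ[c/d]((S ⋈[h=d] R)) → 2
  γ[z; MAX(h)→a](ρ[c/d]((S ⋈[h=d] R))) → 1
  γ[a; COUNT(*)→d](γ[z; MAX(h)→a](ρ[c/d]((S ⋈[h=d] R)))) → 1

E1 result:
a | d
8 | 1
E2 result:
a | d
4 | 1
Witness: (4, 1) appears 0× in E1 but 1× in E2.

no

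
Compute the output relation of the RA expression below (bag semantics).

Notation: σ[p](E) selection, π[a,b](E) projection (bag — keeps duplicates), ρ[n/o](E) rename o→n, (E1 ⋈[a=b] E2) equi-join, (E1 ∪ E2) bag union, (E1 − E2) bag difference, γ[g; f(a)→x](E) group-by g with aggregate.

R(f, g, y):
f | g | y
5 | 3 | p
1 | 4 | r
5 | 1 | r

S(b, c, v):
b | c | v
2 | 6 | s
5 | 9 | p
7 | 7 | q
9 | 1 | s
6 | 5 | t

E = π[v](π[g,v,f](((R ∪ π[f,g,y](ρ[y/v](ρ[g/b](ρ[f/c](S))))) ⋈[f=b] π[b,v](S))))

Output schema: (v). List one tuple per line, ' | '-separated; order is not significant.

Per-node cardinality:
  R → 3
  S → 5
  ρ[f/c](S) → 5
  ρ[g/b](ρ[f/c](S)) → 5
  ρ[y/v](ρ[g/b](ρ[f/c](S))) → 5
  π[f,g,y](ρ[y/v](ρ[g/b](ρ[f/c](S)))) → 5
  (R ∪ π[f,g,y](ρ[y/v](ρ[g/b](ρ[f/c](S))))) → 8
  S → 5
  π[b,v](S) → 5
  ((R ∪ π[f,g,y](ρ[y/v](ρ[g/b](ρ[f/c](S))))) ⋈[f=b] π[b,v](S)) → 6
  π[g,v,f](((R ∪ π[f,g,y](ρ[y/v](ρ[g/b](ρ[f/c](S))))) ⋈[f=b] π[b,v](S))) → 6
  π[v](π[g,v,f](((R ∪ π[f,g,y](ρ[y/v](ρ[g/b](ρ[f/c](S))))) ⋈[f=b] π[b,v](S)))) → 6

== RESULT ==
v
p
p
p
q
s
t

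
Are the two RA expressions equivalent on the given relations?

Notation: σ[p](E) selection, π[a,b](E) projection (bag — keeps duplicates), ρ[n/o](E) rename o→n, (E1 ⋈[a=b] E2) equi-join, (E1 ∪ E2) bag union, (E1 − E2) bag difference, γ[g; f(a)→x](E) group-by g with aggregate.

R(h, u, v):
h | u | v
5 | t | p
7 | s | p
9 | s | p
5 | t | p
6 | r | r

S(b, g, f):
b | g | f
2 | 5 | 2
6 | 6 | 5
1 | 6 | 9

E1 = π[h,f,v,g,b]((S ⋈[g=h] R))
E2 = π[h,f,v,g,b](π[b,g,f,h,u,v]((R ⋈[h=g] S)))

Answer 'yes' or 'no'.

E1 subexpression sizes:
  S → 3
  R → 5
  (S ⋈[g=h] R) → 4
  π[h,f,v,g,b]((S ⋈[g=h] R)) → 4
E2 subexpression sizes:
  R → 5
  S → 3
  (R ⋈[h=g] S) → 4
  π[b,g,f,h,u,v]((R ⋈[h=g] S)) → 4
  π[h,f,v,g,b](π[b,g,f,h,u,v]((R ⋈[h=g] S))) → 4

E1 and E2 produce the same multiset:
h | f | v | g | b
5 | 2 | p | 5 | 2
5 | 2 | p | 5 | 2
6 | 5 | r | 6 | 6
6 | 9 | r | 6 | 1

yes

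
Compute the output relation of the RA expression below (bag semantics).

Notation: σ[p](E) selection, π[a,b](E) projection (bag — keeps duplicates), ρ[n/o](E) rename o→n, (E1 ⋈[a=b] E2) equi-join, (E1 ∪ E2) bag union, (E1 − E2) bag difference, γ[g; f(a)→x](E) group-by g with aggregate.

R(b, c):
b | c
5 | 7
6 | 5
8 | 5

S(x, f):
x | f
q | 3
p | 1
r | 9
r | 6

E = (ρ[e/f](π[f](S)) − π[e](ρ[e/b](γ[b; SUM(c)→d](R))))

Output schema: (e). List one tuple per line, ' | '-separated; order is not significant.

Subexpression sizes:
  S → 4
  π[f](S) → 4
  ρ[e/f](π[f](S)) → 4
  R → 3
  γ[b; SUM(c)→d](R) → 3
  ρ[e/b](γ[b; SUM(c)→d](R)) → 3
  π[e](ρ[e/b](γ[b; SUM(c)→d](R))) → 3
  (ρ[e/f](π[f](S)) − π[e](ρ[e/b](γ[b; SUM(c)→d](R)))) → 3

== RESULT ==
e
1
3
9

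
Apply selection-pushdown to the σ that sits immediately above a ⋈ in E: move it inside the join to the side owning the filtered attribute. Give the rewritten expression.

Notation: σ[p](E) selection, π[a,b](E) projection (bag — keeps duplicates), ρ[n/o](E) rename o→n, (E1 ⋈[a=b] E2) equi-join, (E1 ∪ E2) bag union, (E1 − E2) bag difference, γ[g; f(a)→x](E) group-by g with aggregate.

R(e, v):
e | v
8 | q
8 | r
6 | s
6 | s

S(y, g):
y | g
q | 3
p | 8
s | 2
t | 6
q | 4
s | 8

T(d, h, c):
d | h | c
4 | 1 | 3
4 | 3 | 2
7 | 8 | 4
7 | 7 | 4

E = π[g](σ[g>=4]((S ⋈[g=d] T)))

σ filters on g, owned by the left side.
E' = π[g]((σ[g>=4](S) ⋈[g=d] T))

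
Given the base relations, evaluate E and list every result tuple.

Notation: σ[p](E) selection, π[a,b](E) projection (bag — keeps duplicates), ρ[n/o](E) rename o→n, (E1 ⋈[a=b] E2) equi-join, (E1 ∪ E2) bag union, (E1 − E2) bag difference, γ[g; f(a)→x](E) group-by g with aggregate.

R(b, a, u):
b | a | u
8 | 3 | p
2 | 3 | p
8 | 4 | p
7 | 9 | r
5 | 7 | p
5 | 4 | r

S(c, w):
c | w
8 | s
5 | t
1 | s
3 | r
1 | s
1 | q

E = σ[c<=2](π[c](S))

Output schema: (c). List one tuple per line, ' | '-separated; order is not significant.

Subexpression sizes:
  S → 6
  π[c](S) → 6
  σ[c<=2](π[c](S)) → 3

== RESULT ==
c
1
1
1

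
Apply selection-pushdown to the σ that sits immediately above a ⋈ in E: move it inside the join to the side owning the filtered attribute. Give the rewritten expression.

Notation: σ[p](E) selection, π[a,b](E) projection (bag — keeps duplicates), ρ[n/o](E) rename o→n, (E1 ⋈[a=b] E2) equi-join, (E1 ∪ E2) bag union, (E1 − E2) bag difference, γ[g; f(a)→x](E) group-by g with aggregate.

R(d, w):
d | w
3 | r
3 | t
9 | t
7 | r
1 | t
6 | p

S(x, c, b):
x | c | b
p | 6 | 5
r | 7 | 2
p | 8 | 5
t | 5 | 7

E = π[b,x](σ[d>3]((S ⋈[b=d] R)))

σ filters on d, owned by the right side.
E' = π[b,x]((S ⋈[b=d] σ[d>3](R)))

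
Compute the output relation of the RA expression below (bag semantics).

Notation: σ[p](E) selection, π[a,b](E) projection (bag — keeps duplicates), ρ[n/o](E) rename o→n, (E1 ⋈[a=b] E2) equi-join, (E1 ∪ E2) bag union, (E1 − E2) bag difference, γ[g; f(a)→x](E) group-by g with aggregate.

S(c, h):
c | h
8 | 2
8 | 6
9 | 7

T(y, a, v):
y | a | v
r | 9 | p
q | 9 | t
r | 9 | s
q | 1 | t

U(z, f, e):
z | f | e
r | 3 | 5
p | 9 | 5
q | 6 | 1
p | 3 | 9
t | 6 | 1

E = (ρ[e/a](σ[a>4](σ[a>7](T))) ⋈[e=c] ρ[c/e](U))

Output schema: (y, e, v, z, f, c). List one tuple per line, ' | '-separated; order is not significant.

Row counts bottom-up:
  T → 4
  σ[a>7](T) → 3
  σ[a>4](σ[a>7](T)) → 3
  ρ[e/a](σ[a>4](σ[a>7](T))) → 3
  U → 5
  ρ[c/e](U) → 5
  (ρ[e/a](σ[a>4](σ[a>7](T))) ⋈[e=c] ρ[c/e](U)) → 3

== RESULT ==
y | e | v | z | f | c
q | 9 | t | p | 3 | 9
r | 9 | p | p | 3 | 9
r | 9 | s | p | 3 | 9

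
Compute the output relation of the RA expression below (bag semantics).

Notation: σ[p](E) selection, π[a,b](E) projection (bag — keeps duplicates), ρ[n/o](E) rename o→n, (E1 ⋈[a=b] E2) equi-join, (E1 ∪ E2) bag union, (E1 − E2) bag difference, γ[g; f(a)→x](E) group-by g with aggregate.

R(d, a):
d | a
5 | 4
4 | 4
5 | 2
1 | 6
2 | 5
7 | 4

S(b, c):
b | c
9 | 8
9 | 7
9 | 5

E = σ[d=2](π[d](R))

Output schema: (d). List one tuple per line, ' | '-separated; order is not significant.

Row counts bottom-up:
  R → 6
  π[d](R) → 6
  σ[d=2](π[d](R)) → 1

== RESULT ==
d
2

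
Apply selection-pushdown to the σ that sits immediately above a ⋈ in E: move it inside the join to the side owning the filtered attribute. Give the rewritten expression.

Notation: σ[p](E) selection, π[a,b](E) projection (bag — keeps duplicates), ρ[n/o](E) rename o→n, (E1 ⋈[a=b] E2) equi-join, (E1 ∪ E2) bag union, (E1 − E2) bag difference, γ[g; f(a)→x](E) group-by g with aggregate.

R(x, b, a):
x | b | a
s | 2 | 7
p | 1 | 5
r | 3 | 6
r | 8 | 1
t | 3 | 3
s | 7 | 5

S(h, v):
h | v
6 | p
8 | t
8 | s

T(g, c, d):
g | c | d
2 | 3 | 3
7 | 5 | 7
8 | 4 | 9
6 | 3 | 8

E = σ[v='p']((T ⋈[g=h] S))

σ filters on v, owned by the right side.
E' = (T ⋈[g=h] σ[v='p'](S))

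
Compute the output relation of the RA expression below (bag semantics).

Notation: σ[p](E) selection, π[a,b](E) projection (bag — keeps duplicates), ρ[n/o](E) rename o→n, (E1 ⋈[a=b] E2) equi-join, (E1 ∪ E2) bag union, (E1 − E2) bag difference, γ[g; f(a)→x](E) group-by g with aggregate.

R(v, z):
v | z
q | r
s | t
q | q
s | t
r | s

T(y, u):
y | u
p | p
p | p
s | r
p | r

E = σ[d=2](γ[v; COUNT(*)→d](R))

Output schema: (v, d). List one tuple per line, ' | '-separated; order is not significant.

Subexpression sizes:
  R → 5
  γ[v; COUNT(*)→d](R) → 3
  σ[d=2](γ[v; COUNT(*)→d](R)) → 2

== RESULT ==
v | d
q | 2
s | 2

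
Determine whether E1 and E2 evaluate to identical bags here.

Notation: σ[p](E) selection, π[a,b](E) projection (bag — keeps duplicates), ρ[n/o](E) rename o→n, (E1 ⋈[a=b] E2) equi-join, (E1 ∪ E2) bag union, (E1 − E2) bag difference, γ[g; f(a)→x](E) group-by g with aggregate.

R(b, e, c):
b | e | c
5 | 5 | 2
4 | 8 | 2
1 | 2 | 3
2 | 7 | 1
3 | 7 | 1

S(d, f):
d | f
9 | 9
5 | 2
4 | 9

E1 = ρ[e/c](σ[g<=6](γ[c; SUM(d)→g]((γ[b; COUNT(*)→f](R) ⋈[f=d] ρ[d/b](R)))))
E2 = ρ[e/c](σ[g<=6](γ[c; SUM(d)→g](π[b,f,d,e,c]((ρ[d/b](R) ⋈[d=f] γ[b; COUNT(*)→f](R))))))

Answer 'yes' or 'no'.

E1 subexpression sizes:
  R → 5
  γ[b; COUNT(*)→f](R) → 5
  R → 5
  ρ[d/b](R) → 5
  (γ[b; COUNT(*)→f](R) ⋈[f=d] ρ[d/b](R)) → 5
  γ[c; SUM(d)→g]((γ[b; COUNT(*)→f](R) ⋈[f=d] ρ[d/b](R))) → 1
  σ[g<=6](γ[c; SUM(d)→g]((γ[b; COUNT(*)→f](R) ⋈[f=d] ρ[d/b](R)))) → 1
  ρ[e/c](σ[g<=6](γ[c; SUM(d)→g]((γ[b; COUNT(*)→f](R) ⋈[f=d] ρ[d/b](R))))) → 1
E2 subexpression sizes:
  R → 5
  ρ[d/b](R) → 5
  R → 5
  γ[b; COUNT(*)→f](R) → 5
  (ρ[d/b](R) ⋈[d=f] γ[b; COUNT(*)→f](R)) → 5
  π[b,f,d,e,c]((ρ[d/b](R) ⋈[d=f] γ[b; COUNT(*)→f](R))) → 5
  γ[c; SUM(d)→g](π[b,f,d,e,c]((ρ[d/b](R) ⋈[d=f] γ[b; COUNT(*)→f](R)))) → 1
  σ[g<=6](γ[c; SUM(d)→g](π[b,f,d,e,c]((ρ[d/b](R) ⋈[d=f] γ[b; COUNT(*)→f](R))))) → 1
  ρ[e/c](σ[g<=6](γ[c; SUM(d)→g](π[b,f,d,e,c]((ρ[d/b](R) ⋈[d=f] γ[b; COUNT(*)→f](R)))))) → 1

E1 and E2 produce the same multiset:
e | g
3 | 5

yes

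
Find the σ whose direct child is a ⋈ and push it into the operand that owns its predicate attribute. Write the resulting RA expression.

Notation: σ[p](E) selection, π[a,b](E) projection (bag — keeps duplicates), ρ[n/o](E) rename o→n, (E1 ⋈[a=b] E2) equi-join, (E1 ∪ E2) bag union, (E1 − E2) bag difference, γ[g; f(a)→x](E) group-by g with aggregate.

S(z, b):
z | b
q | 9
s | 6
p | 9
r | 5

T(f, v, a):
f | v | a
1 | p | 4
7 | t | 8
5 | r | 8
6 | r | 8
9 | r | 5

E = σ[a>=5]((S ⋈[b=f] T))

σ filters on a, owned by the right side.
E' = (S ⋈[b=f] σ[a>=5](T))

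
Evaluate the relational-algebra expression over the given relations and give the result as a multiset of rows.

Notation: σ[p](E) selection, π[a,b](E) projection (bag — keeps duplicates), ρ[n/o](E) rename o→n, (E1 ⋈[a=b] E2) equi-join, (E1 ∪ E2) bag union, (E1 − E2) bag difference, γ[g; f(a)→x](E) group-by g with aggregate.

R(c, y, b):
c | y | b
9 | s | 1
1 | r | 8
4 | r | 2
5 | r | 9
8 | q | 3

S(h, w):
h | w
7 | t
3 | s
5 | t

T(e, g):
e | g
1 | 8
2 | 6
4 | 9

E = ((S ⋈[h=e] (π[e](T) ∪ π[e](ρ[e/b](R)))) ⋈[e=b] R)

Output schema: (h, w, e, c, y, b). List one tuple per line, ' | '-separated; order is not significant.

Per-node cardinality:
  S → 3
  T → 3
  π[e](T) → 3
  R → 5
  ρ[e/b](R) → 5
  π[e](ρ[e/b](R)) → 5
  (π[e](T) ∪ π[e](ρ[e/b](R))) → 8
  (S ⋈[h=e] (π[e](T) ∪ π[e](ρ[e/b](R)))) → 1
  R → 5
  ((S ⋈[h=e] (π[e](T) ∪ π[e](ρ[e/b](R)))) ⋈[e=b] R) → 1

== RESULT ==
h | w | e | c | y | b
3 | s | 3 | 8 | q | 3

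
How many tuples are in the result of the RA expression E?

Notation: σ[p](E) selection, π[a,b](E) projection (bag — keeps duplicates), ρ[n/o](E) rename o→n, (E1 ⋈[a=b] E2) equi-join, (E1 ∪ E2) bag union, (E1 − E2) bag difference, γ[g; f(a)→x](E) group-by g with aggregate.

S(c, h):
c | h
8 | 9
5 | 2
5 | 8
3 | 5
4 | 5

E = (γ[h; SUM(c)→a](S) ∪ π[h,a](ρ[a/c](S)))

Subexpression sizes:
  S → 5
  γ[h; SUM(c)→a](S) → 4
  S → 5
  ρ[a/c](S) → 5
  π[h,a](ρ[a/c](S)) → 5
  (γ[h; SUM(c)→a](S) ∪ π[h,a](ρ[a/c](S))) → 9

|E| = 9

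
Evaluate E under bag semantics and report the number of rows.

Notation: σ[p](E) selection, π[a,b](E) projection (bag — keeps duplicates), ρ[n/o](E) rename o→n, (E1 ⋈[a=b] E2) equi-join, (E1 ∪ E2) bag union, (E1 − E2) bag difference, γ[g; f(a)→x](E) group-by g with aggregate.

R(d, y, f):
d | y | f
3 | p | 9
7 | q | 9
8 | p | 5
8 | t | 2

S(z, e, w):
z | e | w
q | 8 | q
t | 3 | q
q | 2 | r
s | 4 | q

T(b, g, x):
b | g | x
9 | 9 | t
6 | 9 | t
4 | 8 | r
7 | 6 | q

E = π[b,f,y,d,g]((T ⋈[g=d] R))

Row counts bottom-up:
  T → 4
  R → 4
  (T ⋈[g=d] R) → 2
  π[b,f,y,d,g]((T ⋈[g=d] R)) → 2

|E| = 2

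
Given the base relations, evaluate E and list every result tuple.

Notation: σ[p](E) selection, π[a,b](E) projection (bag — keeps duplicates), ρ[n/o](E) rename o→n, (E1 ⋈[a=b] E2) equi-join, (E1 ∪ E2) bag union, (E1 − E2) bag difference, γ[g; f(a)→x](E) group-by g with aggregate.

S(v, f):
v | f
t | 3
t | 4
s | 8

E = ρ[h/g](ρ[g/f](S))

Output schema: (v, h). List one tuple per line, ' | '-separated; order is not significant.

Row counts bottom-up:
  S → 3
  ρ[g/f](S) → 3
  ρ[h/g](ρ[g/f](S)) → 3

== RESULT ==
v | h
s | 8
t | 3
t | 4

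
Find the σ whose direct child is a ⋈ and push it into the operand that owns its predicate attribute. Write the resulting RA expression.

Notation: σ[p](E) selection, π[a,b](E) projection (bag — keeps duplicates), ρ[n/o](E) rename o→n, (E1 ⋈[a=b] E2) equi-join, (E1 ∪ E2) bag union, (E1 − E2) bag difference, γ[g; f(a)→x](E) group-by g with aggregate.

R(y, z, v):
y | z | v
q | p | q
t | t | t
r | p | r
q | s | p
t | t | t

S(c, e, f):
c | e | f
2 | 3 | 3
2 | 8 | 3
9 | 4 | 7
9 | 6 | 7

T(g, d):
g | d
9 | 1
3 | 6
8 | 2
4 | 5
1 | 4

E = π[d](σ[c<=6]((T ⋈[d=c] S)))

σ filters on c, owned by the right side.
E' = π[d]((T ⋈[d=c] σ[c<=6](S)))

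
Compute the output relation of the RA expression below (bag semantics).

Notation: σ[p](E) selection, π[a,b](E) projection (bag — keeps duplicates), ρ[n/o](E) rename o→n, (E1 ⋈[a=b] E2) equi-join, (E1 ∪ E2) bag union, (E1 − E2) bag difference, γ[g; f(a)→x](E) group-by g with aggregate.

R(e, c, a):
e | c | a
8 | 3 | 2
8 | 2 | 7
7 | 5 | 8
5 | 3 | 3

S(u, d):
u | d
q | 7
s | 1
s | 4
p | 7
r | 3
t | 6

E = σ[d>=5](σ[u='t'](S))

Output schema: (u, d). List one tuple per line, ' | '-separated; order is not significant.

Per-node cardinality:
  S → 6
  σ[u='t'](S) → 1
  σ[d>=5](σ[u='t'](S)) → 1

== RESULT ==
u | d
t | 6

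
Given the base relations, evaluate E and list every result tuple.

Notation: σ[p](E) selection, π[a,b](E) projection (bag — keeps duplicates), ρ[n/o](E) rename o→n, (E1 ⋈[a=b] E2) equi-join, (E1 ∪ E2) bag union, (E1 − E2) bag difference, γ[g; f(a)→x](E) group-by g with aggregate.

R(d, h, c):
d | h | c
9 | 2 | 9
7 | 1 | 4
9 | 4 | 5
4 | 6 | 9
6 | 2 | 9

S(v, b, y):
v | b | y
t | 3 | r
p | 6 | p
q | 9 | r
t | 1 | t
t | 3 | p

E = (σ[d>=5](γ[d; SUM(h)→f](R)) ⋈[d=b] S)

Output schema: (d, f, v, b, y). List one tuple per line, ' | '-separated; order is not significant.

Per-node cardinality:
  R → 5
  γ[d; SUM(h)→f](R) → 4
  σ[d>=5](γ[d; SUM(h)→f](R)) → 3
  S → 5
  (σ[d>=5](γ[d; SUM(h)→f](R)) ⋈[d=b] S) → 2

== RESULT ==
d | f | v | b | y
6 | 2 | p | 6 | p
9 | 6 | q | 9 | r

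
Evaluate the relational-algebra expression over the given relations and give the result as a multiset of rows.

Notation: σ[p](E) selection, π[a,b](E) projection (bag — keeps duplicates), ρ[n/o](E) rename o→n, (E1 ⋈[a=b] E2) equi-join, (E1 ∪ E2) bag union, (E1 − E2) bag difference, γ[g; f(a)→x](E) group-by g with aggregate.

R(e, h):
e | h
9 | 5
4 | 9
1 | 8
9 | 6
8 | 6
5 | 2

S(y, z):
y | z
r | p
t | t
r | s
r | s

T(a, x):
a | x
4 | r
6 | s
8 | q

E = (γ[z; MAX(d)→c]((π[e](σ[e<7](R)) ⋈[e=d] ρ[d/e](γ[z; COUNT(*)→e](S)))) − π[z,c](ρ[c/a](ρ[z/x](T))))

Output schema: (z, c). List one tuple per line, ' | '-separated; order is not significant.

Row counts bottom-up:
  R → 6
  σ[e<7](R) → 3
  π[e](σ[e<7](R)) → 3
  S → 4
  γ[z; COUNT(*)→e](S) → 3
  ρ[d/e](γ[z; COUNT(*)→e](S)) → 3
  (π[e](σ[e<7](R)) ⋈[e=d] ρ[d/e](γ[z; COUNT(*)→e](S))) → 2
  γ[z; MAX(d)→c]((π[e](σ[e<7](R)) ⋈[e=d] ρ[d/e](γ[z; COUNT(*)→e](S)))) → 2
  T → 3
  ρ[z/x](T) → 3
  ρ[c/a](ρ[z/x](T)) → 3
  π[z,c](ρ[c/a](ρ[z/x](T))) → 3
  (γ[z; MAX(d)→c]((π[e](σ[e<7](R)) ⋈[e=d] ρ[d/e](γ[z; COUNT(*)→e](S)))) − π[z,c](ρ[c/a](ρ[z/x](T)))) → 2

== RESULT ==
z | c
p | 1
t | 1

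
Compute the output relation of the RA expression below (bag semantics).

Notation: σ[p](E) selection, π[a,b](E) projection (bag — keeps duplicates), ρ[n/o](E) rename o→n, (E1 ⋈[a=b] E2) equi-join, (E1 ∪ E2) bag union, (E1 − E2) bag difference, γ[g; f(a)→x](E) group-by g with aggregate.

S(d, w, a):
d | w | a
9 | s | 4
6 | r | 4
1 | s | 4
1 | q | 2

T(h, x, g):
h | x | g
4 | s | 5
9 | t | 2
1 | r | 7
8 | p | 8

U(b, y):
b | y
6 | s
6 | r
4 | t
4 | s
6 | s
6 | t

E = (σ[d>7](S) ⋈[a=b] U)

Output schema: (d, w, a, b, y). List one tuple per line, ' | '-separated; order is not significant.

Subexpression sizes:
  S → 4
  σ[d>7](S) → 1
  U → 6
  (σ[d>7](S) ⋈[a=b] U) → 2

== RESULT ==
d | w | a | b | y
9 | s | 4 | 4 | s
9 | s | 4 | 4 | t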